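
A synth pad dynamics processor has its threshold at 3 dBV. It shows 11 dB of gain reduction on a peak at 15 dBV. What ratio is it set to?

12:1

Input overshoot = 15 − 3 = 12 dB.
Output overshoot = 12 − 11 = 1 dB.
Ratio = input overshoot / output overshoot = 12 / 1 = 12.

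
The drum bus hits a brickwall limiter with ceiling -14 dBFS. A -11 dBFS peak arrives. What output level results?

-14 dBFS

A brickwall limiter is an ∞:1 compressor: any input above the ceiling is clamped to -14 dBFS.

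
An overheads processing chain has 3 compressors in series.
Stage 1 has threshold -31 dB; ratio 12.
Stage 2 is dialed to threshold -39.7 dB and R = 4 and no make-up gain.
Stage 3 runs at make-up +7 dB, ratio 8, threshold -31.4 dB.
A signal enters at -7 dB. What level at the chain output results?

-30.025 dB

Stage 1: overshoot 24 dB → 24/12 = 2 dB → -29 dB.
Stage 2: -29 dB is 10.7 dB over -39.7 dB; at 4:1 that becomes 2.675 dB over, giving -37.025 dB.
Stage 3: -37.025 dB is at or below the -31.4 dB threshold — no compression; make-up brings it to -30.025 dB.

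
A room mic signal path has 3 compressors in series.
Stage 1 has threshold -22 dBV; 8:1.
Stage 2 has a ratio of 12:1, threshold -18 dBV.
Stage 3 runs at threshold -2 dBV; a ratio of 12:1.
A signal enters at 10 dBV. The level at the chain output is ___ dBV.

Stage 1: 32 dB above -22 dBV, reduced 8:1 to 4 dB above → -18 dBV.
Stage 2: -18 dBV ≤ -18 dBV, so stage 2 doesn't engage; output -18 dBV.
Stage 3: -18 dBV ≤ -2 dBV, so stage 3 doesn't engage; output -18 dBV.

-18 dBV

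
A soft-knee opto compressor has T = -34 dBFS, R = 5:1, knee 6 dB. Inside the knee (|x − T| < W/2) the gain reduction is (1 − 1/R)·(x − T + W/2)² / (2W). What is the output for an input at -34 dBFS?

x − T + W/2 = -34 − (-34) + 3 = 3.
GR = (1 − 1/5) × 3² / 12 = 0.8 × 9 / 12 = 0.6 dB.
Output = -34 − 0.6 = -34.6 dBFS.

-34.6 dBFS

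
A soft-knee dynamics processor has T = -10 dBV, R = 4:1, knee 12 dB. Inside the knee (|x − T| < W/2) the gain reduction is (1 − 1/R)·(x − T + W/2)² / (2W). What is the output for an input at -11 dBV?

-11.78125 dBV

x − T + W/2 = -11 − (-10) + 6 = 5.
GR = (1 − 1/4) × 5² / 24 = 0.75 × 25 / 24 = 0.78125 dB.
Output = -11 − 0.78125 = -11.78125 dBV.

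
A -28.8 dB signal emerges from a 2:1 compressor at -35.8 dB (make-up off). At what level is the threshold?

Let T be the threshold. Output overshoot = (input overshoot)/R, so -35.8 − T = (-28.8 − T)/2.
2·(-35.8 − T) = -28.8 − T → 1·T = -71.6 − (-28.8) = -42.8.
T = -42.8/1 = -42.8 dB.

-42.8 dB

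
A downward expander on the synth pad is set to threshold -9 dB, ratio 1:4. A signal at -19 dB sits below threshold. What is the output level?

-49 dB

The input is 10 dB below the -9 dB threshold.
A 1:4 expander multiplies undershoot by 4: 10 × 4 = 40 dB below threshold.
Output = -9 − 40 = -49 dB.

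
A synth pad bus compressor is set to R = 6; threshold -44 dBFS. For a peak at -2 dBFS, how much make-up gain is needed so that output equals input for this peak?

35 dB

Without make-up, output = threshold + overshoot/6 = -44 + 7 = -37 dBFS.
Gap to target: 35 dB.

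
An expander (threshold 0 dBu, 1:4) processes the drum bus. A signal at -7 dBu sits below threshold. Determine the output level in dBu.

-28 dBu

Below threshold, a 1:4 expander applies gain = (4−1)×(T − x) of attenuation.
(4−1) × 7 = 21 dB, so output = -7 − 21 = -28 dBu.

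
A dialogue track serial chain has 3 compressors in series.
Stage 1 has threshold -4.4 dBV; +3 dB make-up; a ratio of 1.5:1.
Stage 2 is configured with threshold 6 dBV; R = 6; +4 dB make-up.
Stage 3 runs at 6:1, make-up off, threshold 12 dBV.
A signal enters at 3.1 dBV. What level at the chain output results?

7.6 dBV

Stage 1: 3.1 dBV is 7.5 dB over -4.4 dBV; at 1.5:1 that becomes 5 dB over, giving 0.6 dBV; +3 dB make-up → 3.6 dBV.
Stage 2: below threshold (3.6 ≤ 6); passes unchanged; make-up brings it to 7.6 dBV.
Stage 3: 7.6 dBV ≤ 12 dBV, so stage 3 doesn't engage; output 7.6 dBV.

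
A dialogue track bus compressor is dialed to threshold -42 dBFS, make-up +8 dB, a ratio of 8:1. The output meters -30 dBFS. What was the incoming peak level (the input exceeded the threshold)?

Stripping the +8 dB make-up gives -38 dBFS at the gain stage.
Post-compression overshoot = -38 − (-42) = 4 dB.
Before 8:1 compression the overshoot was 4 × 8 = 32 dB, so input = -42 + 32 = -10 dBFS.

-10 dBFS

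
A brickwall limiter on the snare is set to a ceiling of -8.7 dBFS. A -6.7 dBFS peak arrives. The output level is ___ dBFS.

-8.7 dBFS

At ∞:1, everything above -8.7 dBFS is held at the ceiling.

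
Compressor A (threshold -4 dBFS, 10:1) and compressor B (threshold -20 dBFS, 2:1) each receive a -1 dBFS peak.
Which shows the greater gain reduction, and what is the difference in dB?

A: GR = 3 − 3/10 = 2.7 dB.
B: GR = 19 − 19/2 = 9.5 dB.
Difference: 6.8 dB in favour of B.

B, by 6.8 dB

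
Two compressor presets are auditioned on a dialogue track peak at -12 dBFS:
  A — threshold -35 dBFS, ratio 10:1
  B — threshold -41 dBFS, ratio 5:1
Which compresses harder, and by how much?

A: GR = 23 − 23/10 = 20.7 dB.
B: GR = 29 − 29/5 = 23.2 dB.
B reduces 2.5 dB more.

B, by 2.5 dB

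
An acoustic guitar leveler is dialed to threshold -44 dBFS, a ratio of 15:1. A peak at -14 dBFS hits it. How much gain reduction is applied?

The signal is 30 dB above threshold.
At 15:1, output sits 30/15 = 2 dB above threshold.
So the signal is attenuated by 30 − 2 = 28 dB.

28 dB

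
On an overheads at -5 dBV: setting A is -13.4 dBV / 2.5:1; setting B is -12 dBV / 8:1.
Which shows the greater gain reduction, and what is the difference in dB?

A: GR = 8.4 − 8.4/2.5 = 5.04 dB.
B: GR = 7 − 7/8 = 6.125 dB.
B reduces 1.085 dB more.

B, by 1.085 dB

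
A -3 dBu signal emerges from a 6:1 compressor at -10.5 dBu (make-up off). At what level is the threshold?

-12 dBu

Gain reduction = -3 − (-10.5) = 7.5 dB; output overshoot = GR / (R − 1) = 7.5 / 5 = 1.5 dB.
Threshold = output − output overshoot = -10.5 − 1.5 = -12 dBu.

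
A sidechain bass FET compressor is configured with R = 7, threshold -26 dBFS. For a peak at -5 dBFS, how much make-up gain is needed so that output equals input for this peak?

Without make-up, output = threshold + overshoot/7 = -26 + 3 = -23 dBFS.
Gap to target: 18 dB.

18 dB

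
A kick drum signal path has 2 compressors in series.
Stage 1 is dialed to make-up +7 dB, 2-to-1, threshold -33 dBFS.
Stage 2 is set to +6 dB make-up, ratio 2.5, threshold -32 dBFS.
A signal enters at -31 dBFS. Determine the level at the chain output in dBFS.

-23.2 dBFS

Stage 1: overshoot 2 dB → 2/2 = 1 dB → -32 dBFS; +7 dB make-up → -25 dBFS.
Stage 2: -25 dBFS is 7 dB over -32 dBFS; at 2.5:1 that becomes 2.8 dB over, giving -29.2 dBFS; +6 dB make-up → -23.2 dBFS.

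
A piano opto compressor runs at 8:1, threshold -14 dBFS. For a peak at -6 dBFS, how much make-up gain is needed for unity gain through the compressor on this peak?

The peak compresses to -14 + 8/8 = -13 dBFS.
To reach -6 dBFS requires -6 − (-13) = 7 dB of make-up.

7 dB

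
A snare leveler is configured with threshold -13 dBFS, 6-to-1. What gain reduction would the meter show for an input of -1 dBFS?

10 dB

The signal is 12 dB above threshold.
A 6:1 ratio leaves 2 dB of that excess.
So the signal is attenuated by 12 − 2 = 10 dB.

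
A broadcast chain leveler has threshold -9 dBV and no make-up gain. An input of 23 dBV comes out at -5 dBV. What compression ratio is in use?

8:1

Input overshoot = 23 − (-9) = 32 dB; output overshoot = -5 − (-9) = 4 dB.
Ratio = 32 / 4 = 8.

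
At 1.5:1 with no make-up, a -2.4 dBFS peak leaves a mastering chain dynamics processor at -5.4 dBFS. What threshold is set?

Input is 9 dB above T (since output overshoot × R = input overshoot: (-5.4 − T)·1.5 = -2.4 − T gives T = -11.4 dBFS).
Check: -11.4 + (-2.4 − (-11.4))/1.5 = -11.4 + 6 = -5.4 dBFS. ✓

-11.4 dBFS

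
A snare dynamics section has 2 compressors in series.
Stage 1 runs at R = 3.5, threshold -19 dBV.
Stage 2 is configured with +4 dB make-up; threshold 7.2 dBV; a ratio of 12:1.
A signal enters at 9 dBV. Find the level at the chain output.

-7 dBV

Stage 1: 28 dB above -19 dBV, reduced 3.5:1 to 8 dB above → -11 dBV.
Stage 2: -11 dBV is at or below the 7.2 dBV threshold — no compression; make-up brings it to -7 dBV.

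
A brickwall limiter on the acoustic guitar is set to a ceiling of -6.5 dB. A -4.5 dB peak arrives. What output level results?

At ∞:1, everything above -6.5 dB is held at the ceiling.

-6.5 dB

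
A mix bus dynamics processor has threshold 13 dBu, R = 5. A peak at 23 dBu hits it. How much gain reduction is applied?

8 dB

The signal is 10 dB above threshold.
A 5:1 ratio leaves 2 dB of that excess.
Gain reduction = 10 − 2 = 8 dB.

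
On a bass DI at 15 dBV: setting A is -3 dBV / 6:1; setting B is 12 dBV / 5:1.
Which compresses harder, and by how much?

A: GR = 18 − 18/6 = 15 dB.
B: GR = 3 − 3/5 = 2.4 dB.
A applies 12.6 dB more gain reduction.

A, by 12.6 dB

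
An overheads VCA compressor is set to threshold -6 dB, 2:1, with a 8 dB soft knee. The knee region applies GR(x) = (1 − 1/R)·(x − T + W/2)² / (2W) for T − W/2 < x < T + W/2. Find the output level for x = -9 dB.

-9.03125 dB

x − T + W/2 = -9 − (-6) + 4 = 1.
GR = (1 − 1/2) × 1² / 16 = 0.5 × 1 / 16 = 0.03125 dB.
Output = -9 − 0.03125 = -9.03125 dB.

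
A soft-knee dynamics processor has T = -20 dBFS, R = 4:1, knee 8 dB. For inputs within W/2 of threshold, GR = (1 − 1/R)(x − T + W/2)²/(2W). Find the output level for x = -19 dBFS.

-20.171875 dBFS

x − T + W/2 = -19 − (-20) + 4 = 5.
GR = (1 − 1/4) × 5² / 16 = 0.75 × 25 / 16 = 1.171875 dB.
Output = -19 − 1.171875 = -20.171875 dBFS.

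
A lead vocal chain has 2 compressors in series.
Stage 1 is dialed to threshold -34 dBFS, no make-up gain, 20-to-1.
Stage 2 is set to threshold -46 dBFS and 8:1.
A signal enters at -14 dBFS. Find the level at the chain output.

Stage 1: overshoot 20 dB → 20/20 = 1 dB → -33 dBFS.
Stage 2: -33 dBFS is 13 dB over -46 dBFS; at 8:1 that becomes 1.625 dB over, giving -44.375 dBFS.

-44.375 dBFS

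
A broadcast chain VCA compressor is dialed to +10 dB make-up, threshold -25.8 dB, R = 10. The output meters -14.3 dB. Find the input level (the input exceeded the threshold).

-10.8 dB

Before make-up, the level was -14.3 − 10 = -24.3 dB.
Post-compression overshoot = -24.3 − (-25.8) = 1.5 dB.
Before 10:1 compression the overshoot was 1.5 × 10 = 15 dB, so input = -25.8 + 15 = -10.8 dB.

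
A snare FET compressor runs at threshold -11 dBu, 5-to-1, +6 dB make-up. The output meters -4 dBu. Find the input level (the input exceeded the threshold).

Before make-up, the level was -4 − 6 = -10 dBu.
That's 1 dB above the -11 dBu threshold.
Undo the ratio: input overshoot = 1 × 5 = 5 dB, giving input = -6 dBu.

-6 dBu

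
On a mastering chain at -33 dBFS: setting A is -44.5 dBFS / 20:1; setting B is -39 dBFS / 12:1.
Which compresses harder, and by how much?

A: 11.5 dB over, compressed to 0.575 dB over, so 10.925 dB of GR.
B: 6 dB over, compressed to 0.5 dB over, so 5.5 dB of GR.
A applies 5.425 dB more gain reduction.

A, by 5.425 dB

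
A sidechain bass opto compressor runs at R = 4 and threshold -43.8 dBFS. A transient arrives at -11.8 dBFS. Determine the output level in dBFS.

The input is 32 dB above the -43.8 dBFS threshold.
At 4:1 the overshoot is divided by 4, leaving 8 dB above threshold.
Output = -43.8 + 8 = -35.8 dBFS.

-35.8 dBFS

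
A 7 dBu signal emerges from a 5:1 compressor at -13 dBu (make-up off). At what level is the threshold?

-18 dBu

Gain reduction = 7 − (-13) = 20 dB; output overshoot = GR / (R − 1) = 20 / 4 = 5 dB.
Threshold = output − output overshoot = -13 − 5 = -18 dBu.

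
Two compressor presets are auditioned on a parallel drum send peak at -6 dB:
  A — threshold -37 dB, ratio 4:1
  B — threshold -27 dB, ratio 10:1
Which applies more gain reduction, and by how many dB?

A, by 4.35 dB

A: 31 dB over, compressed to 7.75 dB over, so 23.25 dB of GR.
B: 21 dB over, compressed to 2.1 dB over, so 18.9 dB of GR.
A applies 4.35 dB more gain reduction.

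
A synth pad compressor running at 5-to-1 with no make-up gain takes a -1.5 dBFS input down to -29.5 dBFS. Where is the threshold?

Let T be the threshold. Output overshoot = (input overshoot)/R, so -29.5 − T = (-1.5 − T)/5.
5·(-29.5 − T) = -1.5 − T → 4·T = -147.5 − (-1.5) = -146.
T = -146/4 = -36.5 dBFS.

-36.5 dBFS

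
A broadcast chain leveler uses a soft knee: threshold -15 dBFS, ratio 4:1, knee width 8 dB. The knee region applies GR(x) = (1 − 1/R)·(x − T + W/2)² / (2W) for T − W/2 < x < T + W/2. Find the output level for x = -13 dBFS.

-14.6875 dBFS

x − T + W/2 = -13 − (-15) + 4 = 6.
GR = (1 − 1/4) × 6² / 16 = 0.75 × 36 / 16 = 1.6875 dB.
Output = -13 − 1.6875 = -14.6875 dBFS.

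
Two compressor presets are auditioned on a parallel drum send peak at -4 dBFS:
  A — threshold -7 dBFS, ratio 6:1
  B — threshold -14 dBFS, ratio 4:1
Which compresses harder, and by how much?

B, by 5 dB

A: GR = 3 − 3/6 = 2.5 dB.
B: GR = 10 − 10/4 = 7.5 dB.
B applies 5 dB more gain reduction.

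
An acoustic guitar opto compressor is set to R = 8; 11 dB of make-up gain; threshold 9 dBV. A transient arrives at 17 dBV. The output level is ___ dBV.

21 dBV

The input is 8 dB above the 9 dBV threshold.
The 8 dB excess becomes 1 dB after 8:1 reduction.
So the level is 9 + 1 = 10 dBV; make-up adds 11 dB, giving 21 dBV.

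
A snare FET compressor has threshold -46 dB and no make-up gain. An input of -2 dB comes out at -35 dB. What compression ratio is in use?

Input overshoot = -2 − (-46) = 44 dB; output overshoot = -35 − (-46) = 11 dB.
Ratio = 44 / 11 = 4.

4:1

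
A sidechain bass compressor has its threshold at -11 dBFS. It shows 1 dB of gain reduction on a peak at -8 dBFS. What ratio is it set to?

1.5:1

Input overshoot = -8 − (-11) = 3 dB.
Output overshoot = 3 − 1 = 2 dB.
Ratio = input overshoot / output overshoot = 3 / 2 = 1.5.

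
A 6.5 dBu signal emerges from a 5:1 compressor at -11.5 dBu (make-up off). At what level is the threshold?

-16 dBu

Input is 22.5 dB above T (since output overshoot × R = input overshoot: (-11.5 − T)·5 = 6.5 − T gives T = -16 dBu).
Check: -16 + (6.5 − (-16))/5 = -16 + 4.5 = -11.5 dBu. ✓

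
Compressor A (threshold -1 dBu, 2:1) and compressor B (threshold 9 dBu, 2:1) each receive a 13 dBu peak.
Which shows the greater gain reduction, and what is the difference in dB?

A, by 5 dB

A: 14 dB over, compressed to 7 dB over, so 7 dB of GR.
B: 4 dB over, compressed to 2 dB over, so 2 dB of GR.
Difference: 5 dB in favour of A.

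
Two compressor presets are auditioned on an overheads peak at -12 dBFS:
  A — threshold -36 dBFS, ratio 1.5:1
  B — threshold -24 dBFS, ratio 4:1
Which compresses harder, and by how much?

A: GR = 24 − 24/1.5 = 8 dB.
B: GR = 12 − 12/4 = 9 dB.
B applies 1 dB more gain reduction.

B, by 1 dB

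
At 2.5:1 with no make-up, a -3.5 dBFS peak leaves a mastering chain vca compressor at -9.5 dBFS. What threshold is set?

Input is 10 dB above T (since output overshoot × R = input overshoot: (-9.5 − T)·2.5 = -3.5 − T gives T = -13.5 dBFS).
Check: -13.5 + (-3.5 − (-13.5))/2.5 = -13.5 + 4 = -9.5 dBFS. ✓

-13.5 dBFS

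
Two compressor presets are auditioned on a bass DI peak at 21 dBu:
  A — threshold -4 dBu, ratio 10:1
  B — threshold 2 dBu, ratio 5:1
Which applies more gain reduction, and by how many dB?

A: 25 dB over, compressed to 2.5 dB over, so 22.5 dB of GR.
B: 19 dB over, compressed to 3.8 dB over, so 15.2 dB of GR.
A applies 7.3 dB more gain reduction.

A, by 7.3 dB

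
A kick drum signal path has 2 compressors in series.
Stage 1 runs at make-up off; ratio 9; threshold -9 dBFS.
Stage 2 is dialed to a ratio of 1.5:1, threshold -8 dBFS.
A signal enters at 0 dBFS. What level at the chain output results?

Stage 1: overshoot 9 dB → 9/9 = 1 dB → -8 dBFS.
Stage 2: below threshold (-8 ≤ -8); passes unchanged; output -8 dBFS.

-8 dBFS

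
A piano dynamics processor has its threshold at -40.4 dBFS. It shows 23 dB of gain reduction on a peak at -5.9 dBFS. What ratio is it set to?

Input overshoot = -5.9 − (-40.4) = 34.5 dB.
Output overshoot = 34.5 − 23 = 11.5 dB.
Ratio = input overshoot / output overshoot = 34.5 / 11.5 = 3.

3:1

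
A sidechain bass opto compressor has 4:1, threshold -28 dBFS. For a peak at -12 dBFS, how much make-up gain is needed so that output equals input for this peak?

12 dB

Without make-up, output = threshold + overshoot/4 = -28 + 4 = -24 dBFS.
Gap to target: 12 dB.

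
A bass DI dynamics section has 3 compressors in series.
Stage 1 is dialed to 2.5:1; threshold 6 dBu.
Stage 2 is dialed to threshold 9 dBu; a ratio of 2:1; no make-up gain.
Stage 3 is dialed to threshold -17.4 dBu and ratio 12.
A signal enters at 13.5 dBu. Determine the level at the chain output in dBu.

-15.2 dBu

Stage 1: overshoot 7.5 dB → 7.5/2.5 = 3 dB → 9 dBu.
Stage 2: 9 dBu ≤ 9 dBu, so stage 2 doesn't engage; output 9 dBu.
Stage 3: overshoot 26.4 dB → 26.4/12 = 2.2 dB → -15.2 dBu.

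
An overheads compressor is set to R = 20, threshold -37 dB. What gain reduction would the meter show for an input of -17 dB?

The signal is 20 dB above threshold.
After 20:1 compression the overshoot becomes 20/20 = 1 dB.
Gain reduction = 20 − 1 = 19 dB.

19 dB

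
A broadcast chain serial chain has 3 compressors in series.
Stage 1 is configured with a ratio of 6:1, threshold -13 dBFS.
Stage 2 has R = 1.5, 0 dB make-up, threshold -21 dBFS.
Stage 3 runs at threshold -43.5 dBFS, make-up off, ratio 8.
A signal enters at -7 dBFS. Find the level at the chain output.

Stage 1: -7 dBFS is 6 dB over -13 dBFS; at 6:1 that becomes 1 dB over, giving -12 dBFS.
Stage 2: -12 dBFS is 9 dB over -21 dBFS; at 1.5:1 that becomes 6 dB over, giving -15 dBFS.
Stage 3: overshoot 28.5 dB → 28.5/8 = 3.5625 dB → -39.9375 dBFS.

-39.9375 dBFS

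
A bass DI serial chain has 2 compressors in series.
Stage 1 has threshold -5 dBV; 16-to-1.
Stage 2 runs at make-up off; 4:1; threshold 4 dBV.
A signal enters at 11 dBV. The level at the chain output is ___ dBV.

-4 dBV

Stage 1: 16 dB above -5 dBV, reduced 16:1 to 1 dB above → -4 dBV.
Stage 2: -4 dBV ≤ 4 dBV, so stage 2 doesn't engage; output -4 dBV.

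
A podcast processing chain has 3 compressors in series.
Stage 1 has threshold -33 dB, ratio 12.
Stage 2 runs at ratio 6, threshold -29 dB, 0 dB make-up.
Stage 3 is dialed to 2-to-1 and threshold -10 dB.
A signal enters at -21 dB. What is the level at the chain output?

-32 dB

Stage 1: -21 dB is 12 dB over -33 dB; at 12:1 that becomes 1 dB over, giving -32 dB.
Stage 2: -32 dB is at or below the -29 dB threshold — no compression; output -32 dB.
Stage 3: -32 dB is at or below the -10 dB threshold — no compression; output -32 dB.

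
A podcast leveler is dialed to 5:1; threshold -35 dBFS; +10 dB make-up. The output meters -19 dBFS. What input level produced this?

-5 dBFS

Before make-up, the level was -19 − 10 = -29 dBFS.
The compressed level sits -29 − (-35) = 6 dB over threshold.
Input overshoot = R × output overshoot = 30 dB → input = -35 + 30 = -5 dBFS.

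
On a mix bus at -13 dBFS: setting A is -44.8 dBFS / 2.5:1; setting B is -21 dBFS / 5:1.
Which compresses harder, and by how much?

A, by 12.68 dB

A: overshoot 31.8 dB → output overshoot 12.72 dB → GR 19.08 dB.
B: overshoot 8 dB → output overshoot 1.6 dB → GR 6.4 dB.
Difference: 12.68 dB in favour of A.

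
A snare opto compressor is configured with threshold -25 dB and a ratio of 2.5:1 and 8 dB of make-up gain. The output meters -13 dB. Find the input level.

-15 dB

Before make-up, the level was -13 − 8 = -21 dB.
The compressed level sits -21 − (-25) = 4 dB over threshold.
Undo the ratio: input overshoot = 4 × 2.5 = 10 dB, giving input = -15 dB.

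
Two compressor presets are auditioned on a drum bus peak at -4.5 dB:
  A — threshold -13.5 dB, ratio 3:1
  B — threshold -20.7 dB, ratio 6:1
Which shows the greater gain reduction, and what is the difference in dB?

B, by 7.5 dB

A: overshoot 9 dB → output overshoot 3 dB → GR 6 dB.
B: overshoot 16.2 dB → output overshoot 2.7 dB → GR 13.5 dB.
B reduces 7.5 dB more.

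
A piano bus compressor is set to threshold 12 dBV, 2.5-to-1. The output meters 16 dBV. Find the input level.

22 dBV

That's 4 dB above the 12 dBV threshold.
Undo the ratio: input overshoot = 4 × 2.5 = 10 dB, giving input = 22 dBV.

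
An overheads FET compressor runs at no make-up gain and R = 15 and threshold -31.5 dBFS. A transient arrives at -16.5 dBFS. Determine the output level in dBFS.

-30.5 dBFS

-16.5 dBFS sits 15 dB over threshold.
At 15:1 the overshoot is divided by 15, leaving 1 dB above threshold.
Output = -31.5 + 1 = -30.5 dBFS.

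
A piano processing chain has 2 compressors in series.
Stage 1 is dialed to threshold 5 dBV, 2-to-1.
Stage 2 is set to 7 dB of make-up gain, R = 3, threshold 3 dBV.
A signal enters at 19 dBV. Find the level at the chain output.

Stage 1: 19 dBV is 14 dB over 5 dBV; at 2:1 that becomes 7 dB over, giving 12 dBV.
Stage 2: 9 dB above 3 dBV, reduced 3:1 to 3 dB above → 6 dBV; +7 dB make-up → 13 dBV.

13 dBV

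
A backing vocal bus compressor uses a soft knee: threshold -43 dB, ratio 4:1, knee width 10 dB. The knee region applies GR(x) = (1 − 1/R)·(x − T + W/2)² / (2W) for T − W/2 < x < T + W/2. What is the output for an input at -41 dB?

x − T + W/2 = -41 − (-43) + 5 = 7.
GR = (1 − 1/4) × 7² / 20 = 0.75 × 49 / 20 = 1.8375 dB.
Output = -41 − 1.8375 = -42.8375 dB.

-42.8375 dB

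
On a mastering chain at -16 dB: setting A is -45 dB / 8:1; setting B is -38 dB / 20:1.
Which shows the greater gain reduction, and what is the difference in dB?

A: overshoot 29 dB → output overshoot 3.625 dB → GR 25.375 dB.
B: overshoot 22 dB → output overshoot 1.1 dB → GR 20.9 dB.
A applies 4.475 dB more gain reduction.

A, by 4.475 dB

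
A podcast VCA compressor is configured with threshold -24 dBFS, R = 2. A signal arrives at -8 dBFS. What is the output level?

-16 dBFS

Overshoot: -8 − (-24) = 16 dB.
At 2:1 the overshoot is divided by 2, leaving 8 dB above threshold.
Output = -24 + 8 = -16 dBFS.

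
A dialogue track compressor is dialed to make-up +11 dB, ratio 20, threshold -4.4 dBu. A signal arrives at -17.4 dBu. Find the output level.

-6.4 dBu

-17.4 dBu is 13 dB below the -4.4 dBu threshold, so no gain reduction is applied.
Make-up gain adds 11 dB: -17.4 + 11 = -6.4 dBu.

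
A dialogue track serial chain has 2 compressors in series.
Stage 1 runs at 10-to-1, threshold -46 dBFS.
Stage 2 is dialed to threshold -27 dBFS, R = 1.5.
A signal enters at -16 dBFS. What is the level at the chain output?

-43 dBFS

Stage 1: 30 dB above -46 dBFS, reduced 10:1 to 3 dB above → -43 dBFS.
Stage 2: -43 dBFS is at or below the -27 dBFS threshold — no compression; output -43 dBFS.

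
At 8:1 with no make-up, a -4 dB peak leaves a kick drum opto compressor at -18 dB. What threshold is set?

-20 dB

Let T be the threshold. Output overshoot = (input overshoot)/R, so -18 − T = (-4 − T)/8.
8·(-18 − T) = -4 − T → 7·T = -144 − (-4) = -140.
T = -140/7 = -20 dB.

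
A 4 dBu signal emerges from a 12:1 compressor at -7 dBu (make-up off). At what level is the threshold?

-8 dBu

Let T be the threshold. Output overshoot = (input overshoot)/R, so -7 − T = (4 − T)/12.
12·(-7 − T) = 4 − T → 11·T = -84 − 4 = -88.
T = -88/11 = -8 dBu.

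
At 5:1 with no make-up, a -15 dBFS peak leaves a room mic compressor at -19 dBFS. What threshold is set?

Let T be the threshold. Output overshoot = (input overshoot)/R, so -19 − T = (-15 − T)/5.
5·(-19 − T) = -15 − T → 4·T = -95 − (-15) = -80.
T = -80/4 = -20 dBFS.

-20 dBFS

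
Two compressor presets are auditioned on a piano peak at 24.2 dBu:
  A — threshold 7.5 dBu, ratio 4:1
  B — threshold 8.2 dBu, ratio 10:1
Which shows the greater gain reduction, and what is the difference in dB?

A: GR = 16.7 − 16.7/4 = 12.525 dB.
B: GR = 16 − 16/10 = 14.4 dB.
Difference: 1.875 dB in favour of B.

B, by 1.875 dB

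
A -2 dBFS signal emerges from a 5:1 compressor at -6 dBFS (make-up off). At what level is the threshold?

-7 dBFS

Gain reduction = -2 − (-6) = 4 dB; output overshoot = GR / (R − 1) = 4 / 4 = 1 dB.
Threshold = output − output overshoot = -6 − 1 = -7 dBFS.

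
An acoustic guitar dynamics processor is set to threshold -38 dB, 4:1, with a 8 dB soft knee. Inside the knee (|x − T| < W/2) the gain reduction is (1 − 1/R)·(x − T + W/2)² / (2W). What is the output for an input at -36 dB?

x − T + W/2 = -36 − (-38) + 4 = 6.
GR = (1 − 1/4) × 6² / 16 = 0.75 × 36 / 16 = 1.6875 dB.
Output = -36 − 1.6875 = -37.6875 dB.

-37.6875 dB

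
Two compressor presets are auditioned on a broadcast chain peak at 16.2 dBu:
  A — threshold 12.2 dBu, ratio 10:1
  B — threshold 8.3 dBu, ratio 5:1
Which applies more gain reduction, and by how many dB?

A: GR = 4 − 4/10 = 3.6 dB.
B: GR = 7.9 − 7.9/5 = 6.32 dB.
B reduces 2.72 dB more.

B, by 2.72 dB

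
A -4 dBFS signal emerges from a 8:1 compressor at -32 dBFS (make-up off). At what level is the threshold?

Input is 32 dB above T (since output overshoot × R = input overshoot: (-32 − T)·8 = -4 − T gives T = -36 dBFS).
Check: -36 + (-4 − (-36))/8 = -36 + 4 = -32 dBFS. ✓

-36 dBFS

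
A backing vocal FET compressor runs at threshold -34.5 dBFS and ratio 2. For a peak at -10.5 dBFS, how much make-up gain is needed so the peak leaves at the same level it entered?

The peak compresses to -34.5 + 24/2 = -22.5 dBFS.
To reach -10.5 dBFS requires -10.5 − (-22.5) = 12 dB of make-up.

12 dB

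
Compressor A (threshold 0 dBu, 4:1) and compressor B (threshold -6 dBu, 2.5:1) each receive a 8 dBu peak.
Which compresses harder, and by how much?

A: 8 dB over, compressed to 2 dB over, so 6 dB of GR.
B: 14 dB over, compressed to 5.6 dB over, so 8.4 dB of GR.
B reduces 2.4 dB more.

B, by 2.4 dB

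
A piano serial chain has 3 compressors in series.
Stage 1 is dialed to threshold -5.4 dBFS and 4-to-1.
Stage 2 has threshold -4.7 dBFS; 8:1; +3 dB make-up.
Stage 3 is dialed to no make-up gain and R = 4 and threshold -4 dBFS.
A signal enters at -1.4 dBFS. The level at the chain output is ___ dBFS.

Stage 1: -1.4 dBFS is 4 dB over -5.4 dBFS; at 4:1 that becomes 1 dB over, giving -4.4 dBFS.
Stage 2: 0.3 dB above -4.7 dBFS, reduced 8:1 to 0.0375 dB above → -4.6625 dBFS; +3 dB make-up → -1.6625 dBFS.
Stage 3: overshoot 2.3375 dB → 2.3375/4 = 0.584375 dB → -3.415625 dBFS.

-3.415625 dBFS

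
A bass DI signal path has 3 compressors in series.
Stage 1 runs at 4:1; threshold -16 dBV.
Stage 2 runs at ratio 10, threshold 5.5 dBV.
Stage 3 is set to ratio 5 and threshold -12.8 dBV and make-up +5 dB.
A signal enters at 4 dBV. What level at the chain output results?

-7.44 dBV

Stage 1: 20 dB above -16 dBV, reduced 4:1 to 5 dB above → -11 dBV.
Stage 2: -11 dBV ≤ 5.5 dBV, so stage 2 doesn't engage; output -11 dBV.
Stage 3: -11 dBV is 1.8 dB over -12.8 dBV; at 5:1 that becomes 0.36 dB over, giving -12.44 dBV; +5 dB make-up → -7.44 dBV.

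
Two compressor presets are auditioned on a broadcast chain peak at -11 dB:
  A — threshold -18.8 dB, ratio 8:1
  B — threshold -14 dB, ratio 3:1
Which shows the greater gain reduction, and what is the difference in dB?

A: 7.8 dB over, compressed to 0.975 dB over, so 6.825 dB of GR.
B: 3 dB over, compressed to 1 dB over, so 2 dB of GR.
A reduces 4.825 dB more.

A, by 4.825 dB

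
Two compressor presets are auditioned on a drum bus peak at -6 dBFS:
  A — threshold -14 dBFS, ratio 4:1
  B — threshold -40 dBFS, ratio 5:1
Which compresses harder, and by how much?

A: GR = 8 − 8/4 = 6 dB.
B: GR = 34 − 34/5 = 27.2 dB.
Difference: 21.2 dB in favour of B.

B, by 21.2 dB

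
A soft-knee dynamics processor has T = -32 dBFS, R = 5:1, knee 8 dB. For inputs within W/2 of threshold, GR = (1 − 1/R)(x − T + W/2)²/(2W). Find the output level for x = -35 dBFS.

x − T + W/2 = -35 − (-32) + 4 = 1.
GR = (1 − 1/5) × 1² / 16 = 0.8 × 1 / 16 = 0.05 dB.
Output = -35 − 0.05 = -35.05 dBFS.

-35.05 dBFS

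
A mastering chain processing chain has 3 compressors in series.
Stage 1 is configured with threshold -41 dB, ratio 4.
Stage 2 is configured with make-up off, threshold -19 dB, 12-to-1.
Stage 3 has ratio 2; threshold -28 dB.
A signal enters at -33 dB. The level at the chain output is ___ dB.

Stage 1: overshoot 8 dB → 8/4 = 2 dB → -39 dB.
Stage 2: -39 dB ≤ -19 dB, so stage 2 doesn't engage; output -39 dB.
Stage 3: below threshold (-39 ≤ -28); passes unchanged; output -39 dB.

-39 dB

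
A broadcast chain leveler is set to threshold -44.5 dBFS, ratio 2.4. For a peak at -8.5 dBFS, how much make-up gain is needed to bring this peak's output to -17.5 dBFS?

The peak compresses to -44.5 + 36/2.4 = -29.5 dBFS.
To reach -17.5 dBFS requires -17.5 − (-29.5) = 12 dB of make-up.

12 dB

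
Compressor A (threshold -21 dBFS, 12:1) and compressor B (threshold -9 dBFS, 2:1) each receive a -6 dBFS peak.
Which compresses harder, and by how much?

A: GR = 15 − 15/12 = 13.75 dB.
B: GR = 3 − 3/2 = 1.5 dB.
A applies 12.25 dB more gain reduction.

A, by 12.25 dB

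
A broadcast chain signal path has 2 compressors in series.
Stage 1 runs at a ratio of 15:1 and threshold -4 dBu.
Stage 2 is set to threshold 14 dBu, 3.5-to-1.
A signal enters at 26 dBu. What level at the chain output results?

-2 dBu

Stage 1: overshoot 30 dB → 30/15 = 2 dB → -2 dBu.
Stage 2: -2 dBu ≤ 14 dBu, so stage 2 doesn't engage; output -2 dBu.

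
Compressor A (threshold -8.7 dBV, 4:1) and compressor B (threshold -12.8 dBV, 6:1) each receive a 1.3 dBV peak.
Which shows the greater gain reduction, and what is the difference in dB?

A: overshoot 10 dB → output overshoot 2.5 dB → GR 7.5 dB.
B: overshoot 14.1 dB → output overshoot 2.35 dB → GR 11.75 dB.
Difference: 4.25 dB in favour of B.

B, by 4.25 dB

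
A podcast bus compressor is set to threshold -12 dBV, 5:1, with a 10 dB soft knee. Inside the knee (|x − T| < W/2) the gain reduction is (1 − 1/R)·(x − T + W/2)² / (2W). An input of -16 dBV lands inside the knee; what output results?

x − T + W/2 = -16 − (-12) + 5 = 1.
GR = (1 − 1/5) × 1² / 20 = 0.8 × 1 / 20 = 0.04 dB.
Output = -16 − 0.04 = -16.04 dBV.

-16.04 dBV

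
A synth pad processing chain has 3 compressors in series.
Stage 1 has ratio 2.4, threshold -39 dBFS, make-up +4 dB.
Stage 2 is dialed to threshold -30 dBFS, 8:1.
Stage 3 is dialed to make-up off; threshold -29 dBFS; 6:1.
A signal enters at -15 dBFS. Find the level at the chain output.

Stage 1: 24 dB above -39 dBFS, reduced 2.4:1 to 10 dB above → -29 dBFS; +4 dB make-up → -25 dBFS.
Stage 2: 5 dB above -30 dBFS, reduced 8:1 to 0.625 dB above → -29.375 dBFS.
Stage 3: below threshold (-29.375 ≤ -29); passes unchanged; output -29.375 dBFS.

-29.375 dBFS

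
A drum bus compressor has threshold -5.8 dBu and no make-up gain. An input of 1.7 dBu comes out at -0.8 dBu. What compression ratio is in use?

Input overshoot = 1.7 − (-5.8) = 7.5 dB; output overshoot = -0.8 − (-5.8) = 5 dB.
Ratio = 7.5 / 5 = 1.5.

1.5:1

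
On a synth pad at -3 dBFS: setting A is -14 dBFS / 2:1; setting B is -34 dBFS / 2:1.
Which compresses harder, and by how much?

A: 11 dB over, compressed to 5.5 dB over, so 5.5 dB of GR.
B: 31 dB over, compressed to 15.5 dB over, so 15.5 dB of GR.
Difference: 10 dB in favour of B.

B, by 10 dB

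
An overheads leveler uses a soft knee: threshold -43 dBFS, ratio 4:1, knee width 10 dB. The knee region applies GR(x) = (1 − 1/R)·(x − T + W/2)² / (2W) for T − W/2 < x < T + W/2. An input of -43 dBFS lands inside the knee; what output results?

x − T + W/2 = -43 − (-43) + 5 = 5.
GR = (1 − 1/4) × 5² / 20 = 0.75 × 25 / 20 = 0.9375 dB.
Output = -43 − 0.9375 = -43.9375 dBFS.

-43.9375 dBFS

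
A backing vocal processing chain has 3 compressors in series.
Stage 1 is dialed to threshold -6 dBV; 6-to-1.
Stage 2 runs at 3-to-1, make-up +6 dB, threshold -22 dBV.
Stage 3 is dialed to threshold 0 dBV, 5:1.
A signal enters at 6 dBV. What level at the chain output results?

Stage 1: 12 dB above -6 dBV, reduced 6:1 to 2 dB above → -4 dBV.
Stage 2: 18 dB above -22 dBV, reduced 3:1 to 6 dB above → -16 dBV; +6 dB make-up → -10 dBV.
Stage 3: below threshold (-10 ≤ 0); passes unchanged; output -10 dBV.

-10 dBV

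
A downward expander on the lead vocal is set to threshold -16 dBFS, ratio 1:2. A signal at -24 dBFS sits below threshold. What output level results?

Undershoot = (-16) − (-24) = 8 dB.
At 1:2, that expands to 16 dB under threshold.
Output = -16 − 16 = -32 dBFS.

-32 dBFS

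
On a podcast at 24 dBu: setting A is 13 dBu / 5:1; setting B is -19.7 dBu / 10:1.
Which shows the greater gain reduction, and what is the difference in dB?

A: overshoot 11 dB → output overshoot 2.2 dB → GR 8.8 dB.
B: overshoot 43.7 dB → output overshoot 4.37 dB → GR 39.33 dB.
B reduces 30.53 dB more.

B, by 30.53 dB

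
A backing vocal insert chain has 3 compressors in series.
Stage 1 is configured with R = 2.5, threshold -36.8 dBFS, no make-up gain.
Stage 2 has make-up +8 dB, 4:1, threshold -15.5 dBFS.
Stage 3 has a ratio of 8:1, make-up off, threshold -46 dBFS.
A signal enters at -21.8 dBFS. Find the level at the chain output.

-43.1 dBFS

Stage 1: overshoot 15 dB → 15/2.5 = 6 dB → -30.8 dBFS.
Stage 2: -30.8 dBFS is at or below the -15.5 dBFS threshold — no compression; make-up brings it to -22.8 dBFS.
Stage 3: 23.2 dB above -46 dBFS, reduced 8:1 to 2.9 dB above → -43.1 dBFS.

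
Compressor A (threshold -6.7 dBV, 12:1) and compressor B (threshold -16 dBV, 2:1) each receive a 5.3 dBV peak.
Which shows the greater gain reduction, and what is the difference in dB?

A: GR = 12 − 12/12 = 11 dB.
B: GR = 21.3 − 21.3/2 = 10.65 dB.
A applies 0.35 dB more gain reduction.

A, by 0.35 dB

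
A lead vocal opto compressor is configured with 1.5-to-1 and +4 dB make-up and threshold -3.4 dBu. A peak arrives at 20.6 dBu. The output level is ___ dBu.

The input is 24 dB above the -3.4 dBu threshold.
The 24 dB excess becomes 16 dB after 1.5:1 reduction.
So the level is -3.4 + 16 = 12.6 dBu; make-up adds 4 dB, giving 16.6 dBu.

16.6 dBu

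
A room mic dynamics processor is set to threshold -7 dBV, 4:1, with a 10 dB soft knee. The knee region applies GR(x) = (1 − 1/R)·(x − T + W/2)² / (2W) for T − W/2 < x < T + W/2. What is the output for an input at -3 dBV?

-6.0375 dBV

x − T + W/2 = -3 − (-7) + 5 = 9.
GR = (1 − 1/4) × 9² / 20 = 0.75 × 81 / 20 = 3.0375 dB.
Output = -3 − 3.0375 = -6.0375 dBV.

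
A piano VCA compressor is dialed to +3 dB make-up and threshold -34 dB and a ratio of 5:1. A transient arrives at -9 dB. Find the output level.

-26 dB

-9 dB sits 25 dB over threshold.
At 5:1 the overshoot is divided by 5, leaving 5 dB above threshold.
That puts the output at -29 dB; make-up adds 3 dB, giving -26 dB.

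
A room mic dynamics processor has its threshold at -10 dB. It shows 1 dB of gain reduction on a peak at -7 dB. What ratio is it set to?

1.5:1

Input overshoot = -7 − (-10) = 3 dB.
Output overshoot = 3 − 1 = 2 dB.
Ratio = input overshoot / output overshoot = 3 / 2 = 1.5.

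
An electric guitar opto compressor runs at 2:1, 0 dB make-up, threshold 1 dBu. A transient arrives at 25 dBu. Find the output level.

13 dBu

25 dBu sits 24 dB over threshold.
The 24 dB excess becomes 12 dB after 2:1 reduction.
That puts the output at 13 dBu.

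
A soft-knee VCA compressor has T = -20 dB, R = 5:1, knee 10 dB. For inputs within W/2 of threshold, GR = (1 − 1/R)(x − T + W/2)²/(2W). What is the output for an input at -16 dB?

x − T + W/2 = -16 − (-20) + 5 = 9.
GR = (1 − 1/5) × 9² / 20 = 0.8 × 81 / 20 = 3.24 dB.
Output = -16 − 3.24 = -19.24 dB.

-19.24 dB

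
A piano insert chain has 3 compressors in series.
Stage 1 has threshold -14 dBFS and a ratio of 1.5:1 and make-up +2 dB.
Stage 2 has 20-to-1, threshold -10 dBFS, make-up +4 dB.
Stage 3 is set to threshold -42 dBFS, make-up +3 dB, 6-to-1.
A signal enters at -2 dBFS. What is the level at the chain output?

Stage 1: -2 dBFS is 12 dB over -14 dBFS; at 1.5:1 that becomes 8 dB over, giving -6 dBFS; +2 dB make-up → -4 dBFS.
Stage 2: overshoot 6 dB → 6/20 = 0.3 dB → -9.7 dBFS; +4 dB make-up → -5.7 dBFS.
Stage 3: overshoot 36.3 dB → 36.3/6 = 6.05 dB → -35.95 dBFS; +3 dB make-up → -32.95 dBFS.

-32.95 dBFS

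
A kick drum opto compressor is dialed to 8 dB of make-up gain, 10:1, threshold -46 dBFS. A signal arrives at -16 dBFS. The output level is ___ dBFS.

-35 dBFS

-16 dBFS sits 30 dB over threshold.
At 10:1 the overshoot is divided by 10, leaving 3 dB above threshold.
So the level is -46 + 3 = -43 dBFS; make-up adds 8 dB, giving -35 dBFS.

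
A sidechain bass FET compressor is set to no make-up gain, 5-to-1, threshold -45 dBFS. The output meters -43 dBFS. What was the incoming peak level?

-35 dBFS

Post-compression overshoot = -43 − (-45) = 2 dB.
Input overshoot = R × output overshoot = 10 dB → input = -45 + 10 = -35 dBFS.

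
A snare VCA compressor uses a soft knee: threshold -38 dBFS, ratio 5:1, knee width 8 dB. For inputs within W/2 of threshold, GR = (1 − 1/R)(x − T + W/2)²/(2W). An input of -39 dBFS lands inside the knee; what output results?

x − T + W/2 = -39 − (-38) + 4 = 3.
GR = (1 − 1/5) × 3² / 16 = 0.8 × 9 / 16 = 0.45 dB.
Output = -39 − 0.45 = -39.45 dBFS.

-39.45 dBFS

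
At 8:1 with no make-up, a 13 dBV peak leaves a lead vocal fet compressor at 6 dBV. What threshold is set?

5 dBV

Gain reduction = 13 − 6 = 7 dB; output overshoot = GR / (R − 1) = 7 / 7 = 1 dB.
Threshold = output − output overshoot = 6 − 1 = 5 dBV.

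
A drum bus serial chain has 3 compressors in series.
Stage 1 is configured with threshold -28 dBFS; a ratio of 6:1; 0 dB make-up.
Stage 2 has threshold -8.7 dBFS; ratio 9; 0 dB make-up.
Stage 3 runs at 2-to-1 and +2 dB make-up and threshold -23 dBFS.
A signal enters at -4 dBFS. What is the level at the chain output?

Stage 1: overshoot 24 dB → 24/6 = 4 dB → -24 dBFS.
Stage 2: -24 dBFS ≤ -8.7 dBFS, so stage 2 doesn't engage; output -24 dBFS.
Stage 3: below threshold (-24 ≤ -23); passes unchanged; make-up brings it to -22 dBFS.

-22 dBFS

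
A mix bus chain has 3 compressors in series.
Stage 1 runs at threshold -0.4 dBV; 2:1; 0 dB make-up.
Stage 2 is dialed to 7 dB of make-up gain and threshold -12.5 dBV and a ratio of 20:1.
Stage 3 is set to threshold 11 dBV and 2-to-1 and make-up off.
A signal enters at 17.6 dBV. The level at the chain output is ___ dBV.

Stage 1: overshoot 18 dB → 18/2 = 9 dB → 8.6 dBV.
Stage 2: 8.6 dBV is 21.1 dB over -12.5 dBV; at 20:1 that becomes 1.055 dB over, giving -11.445 dBV; +7 dB make-up → -4.445 dBV.
Stage 3: -4.445 dBV is at or below the 11 dBV threshold — no compression; output -4.445 dBV.

-4.445 dBV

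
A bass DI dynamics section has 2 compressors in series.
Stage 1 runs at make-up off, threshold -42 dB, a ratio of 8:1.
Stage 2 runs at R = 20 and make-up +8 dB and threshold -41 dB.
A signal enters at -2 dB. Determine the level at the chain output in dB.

Stage 1: -2 dB is 40 dB over -42 dB; at 8:1 that becomes 5 dB over, giving -37 dB.
Stage 2: overshoot 4 dB → 4/20 = 0.2 dB → -40.8 dB; +8 dB make-up → -32.8 dB.

-32.8 dB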